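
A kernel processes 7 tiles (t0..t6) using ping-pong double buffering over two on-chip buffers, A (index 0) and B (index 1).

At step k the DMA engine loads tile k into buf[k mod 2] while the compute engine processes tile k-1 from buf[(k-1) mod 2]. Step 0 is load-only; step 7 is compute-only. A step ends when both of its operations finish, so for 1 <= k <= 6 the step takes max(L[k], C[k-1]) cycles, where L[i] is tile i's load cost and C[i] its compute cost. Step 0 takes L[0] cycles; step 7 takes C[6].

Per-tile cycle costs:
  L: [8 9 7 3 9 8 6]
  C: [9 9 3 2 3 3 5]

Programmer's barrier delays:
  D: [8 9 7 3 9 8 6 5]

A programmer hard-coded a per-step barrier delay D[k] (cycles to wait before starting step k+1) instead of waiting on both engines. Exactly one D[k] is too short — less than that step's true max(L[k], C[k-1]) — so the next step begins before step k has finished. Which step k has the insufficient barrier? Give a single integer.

hazard at step 2

[0] required=L[0]=8=8 vs D=8 ok
[1] required=max(L[1]=9,C[0]=9)=9 vs D=9 ok
[2] required=max(L[2]=7,C[1]=9)=9 vs D=7 SHORT
[3] required=max(L[3]=3,C[2]=3)=3 vs D=3 ok
[4] required=max(L[4]=9,C[3]=2)=9 vs D=9 ok
[5] required=max(L[5]=8,C[4]=3)=8 vs D=8 ok
[6] required=max(L[6]=6,C[5]=3)=6 vs D=6 ok
[7] required=C[6]=5=5 vs D=5 ok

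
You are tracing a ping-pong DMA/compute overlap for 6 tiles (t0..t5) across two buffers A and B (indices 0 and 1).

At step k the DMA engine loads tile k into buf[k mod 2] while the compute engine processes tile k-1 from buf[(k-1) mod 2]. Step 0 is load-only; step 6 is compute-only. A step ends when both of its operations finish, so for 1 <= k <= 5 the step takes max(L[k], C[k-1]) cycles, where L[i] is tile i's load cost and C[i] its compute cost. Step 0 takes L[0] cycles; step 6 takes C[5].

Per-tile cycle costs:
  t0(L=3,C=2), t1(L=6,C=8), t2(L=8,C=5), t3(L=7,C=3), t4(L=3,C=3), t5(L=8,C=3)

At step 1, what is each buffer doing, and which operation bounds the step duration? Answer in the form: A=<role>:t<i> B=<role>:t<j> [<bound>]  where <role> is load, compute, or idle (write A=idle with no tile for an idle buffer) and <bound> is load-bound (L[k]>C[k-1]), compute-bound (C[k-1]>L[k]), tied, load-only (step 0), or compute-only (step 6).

  0. 3=3c; end=3; A:t0 B:-
  1. max(6,2)=6c; end=9; A:t0 B:t1
  2. max(8,8)=8c; end=17; A:t2 B:t1
  3. max(7,5)=7c; end=24; A:t2 B:t3
  4. max(3,3)=3c; end=27; A:t4 B:t3
  5. max(8,3)=8c; end=35; A:t4 B:t5
  6. 3=3c; end=38; A:t4 B:t5

step 1: A=compute:t0 B=load:t1 [load-bound]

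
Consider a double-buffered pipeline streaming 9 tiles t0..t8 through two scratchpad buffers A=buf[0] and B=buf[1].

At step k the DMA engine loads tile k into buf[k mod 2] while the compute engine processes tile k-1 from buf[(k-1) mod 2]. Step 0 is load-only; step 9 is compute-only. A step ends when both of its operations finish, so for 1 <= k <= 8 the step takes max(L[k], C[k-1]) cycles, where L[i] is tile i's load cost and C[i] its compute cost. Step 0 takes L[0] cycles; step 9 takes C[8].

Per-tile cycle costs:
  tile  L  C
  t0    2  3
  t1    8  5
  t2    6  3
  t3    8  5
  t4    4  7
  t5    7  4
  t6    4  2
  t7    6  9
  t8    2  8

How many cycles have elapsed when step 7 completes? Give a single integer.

step 0: L[0]=2 → dur=2, Σ=2 | A=load:t0 B=idle [load-only]
step 1: L[1]=8 C[0]=3 → dur=8, Σ=10 | A=compute:t0 B=load:t1 [load-bound]
step 2: L[2]=6 C[1]=5 → dur=6, Σ=16 | A=load:t2 B=compute:t1 [load-bound]
step 3: L[3]=8 C[2]=3 → dur=8, Σ=24 | A=compute:t2 B=load:t3 [load-bound]
step 4: L[4]=4 C[3]=5 → dur=5, Σ=29 | A=load:t4 B=compute:t3 [compute-bound]
step 5: L[5]=7 C[4]=7 → dur=7, Σ=36 | A=compute:t4 B=load:t5 [tied]
step 6: L[6]=4 C[5]=4 → dur=4, Σ=40 | A=load:t6 B=compute:t5 [tied]
step 7: L[7]=6 C[6]=2 → dur=6, Σ=46 | A=compute:t6 B=load:t7 [load-bound]
step 8: L[8]=2 C[7]=9 → dur=9, Σ=55 | A=load:t8 B=compute:t7 [compute-bound]
step 9: C[8]=8 → dur=8, Σ=63 | A=compute:t8 B=idle [compute-only]

end_cycle[7] = 46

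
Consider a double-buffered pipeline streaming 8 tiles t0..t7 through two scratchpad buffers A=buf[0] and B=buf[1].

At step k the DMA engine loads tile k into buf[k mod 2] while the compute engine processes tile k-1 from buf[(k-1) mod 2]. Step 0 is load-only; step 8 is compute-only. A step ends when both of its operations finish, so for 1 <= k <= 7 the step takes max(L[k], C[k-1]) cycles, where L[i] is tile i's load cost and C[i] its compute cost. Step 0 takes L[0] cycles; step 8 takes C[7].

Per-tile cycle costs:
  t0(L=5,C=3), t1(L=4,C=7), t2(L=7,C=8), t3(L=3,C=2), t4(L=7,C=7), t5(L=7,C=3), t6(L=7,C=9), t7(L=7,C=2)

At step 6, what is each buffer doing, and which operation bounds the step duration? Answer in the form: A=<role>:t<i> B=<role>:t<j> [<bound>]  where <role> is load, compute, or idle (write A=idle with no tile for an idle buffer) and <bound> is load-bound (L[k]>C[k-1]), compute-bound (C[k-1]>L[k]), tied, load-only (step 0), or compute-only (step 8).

k=0 load=t0/5c comp=- wait=5 total=5
k=1 load=t1/4c comp=t0/3c wait=4 total=9
k=2 load=t2/7c comp=t1/7c wait=7 total=16
k=3 load=t3/3c comp=t2/8c wait=8 total=24
k=4 load=t4/7c comp=t3/2c wait=7 total=31
k=5 load=t5/7c comp=t4/7c wait=7 total=38
k=6 load=t6/7c comp=t5/3c wait=7 total=45
k=7 load=t7/7c comp=t6/9c wait=9 total=54
k=8 load=- comp=t7/2c wait=2 total=56

step 6: A=load:t6 B=compute:t5 [load-bound]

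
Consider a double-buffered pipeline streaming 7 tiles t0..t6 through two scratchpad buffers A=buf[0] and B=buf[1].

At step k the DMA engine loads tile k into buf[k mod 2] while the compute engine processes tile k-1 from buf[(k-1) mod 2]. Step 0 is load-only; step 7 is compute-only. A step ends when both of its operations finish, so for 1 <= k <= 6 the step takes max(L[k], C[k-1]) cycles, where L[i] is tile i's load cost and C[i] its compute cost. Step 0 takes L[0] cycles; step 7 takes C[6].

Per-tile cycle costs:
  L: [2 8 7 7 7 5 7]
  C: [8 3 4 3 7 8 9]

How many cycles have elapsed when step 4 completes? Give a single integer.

k=0 load=t0/2c comp=- wait=2 total=2
k=1 load=t1/8c comp=t0/8c wait=8 total=10
k=2 load=t2/7c comp=t1/3c wait=7 total=17
k=3 load=t3/7c comp=t2/4c wait=7 total=24
k=4 load=t4/7c comp=t3/3c wait=7 total=31
k=5 load=t5/5c comp=t4/7c wait=7 total=38
k=6 load=t6/7c comp=t5/8c wait=8 total=46
k=7 load=- comp=t6/9c wait=9 total=55

end_cycle[4] = 31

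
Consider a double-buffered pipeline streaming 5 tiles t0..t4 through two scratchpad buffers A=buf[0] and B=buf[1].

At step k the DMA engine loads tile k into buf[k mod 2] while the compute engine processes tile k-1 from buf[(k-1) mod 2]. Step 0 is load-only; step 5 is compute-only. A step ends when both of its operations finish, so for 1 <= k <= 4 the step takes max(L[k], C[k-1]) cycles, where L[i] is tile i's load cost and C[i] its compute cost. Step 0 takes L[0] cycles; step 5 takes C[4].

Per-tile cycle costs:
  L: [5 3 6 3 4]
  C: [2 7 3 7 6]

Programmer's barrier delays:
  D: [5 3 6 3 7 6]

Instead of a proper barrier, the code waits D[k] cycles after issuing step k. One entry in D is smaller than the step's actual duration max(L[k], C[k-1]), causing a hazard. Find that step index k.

hazard at step 2

[0] required=L[0]=5=5 vs D=5 ok
[1] required=max(L[1]=3,C[0]=2)=3 vs D=3 ok
[2] required=max(L[2]=6,C[1]=7)=7 vs D=6 SHORT
[3] required=max(L[3]=3,C[2]=3)=3 vs D=3 ok
[4] required=max(L[4]=4,C[3]=7)=7 vs D=7 ok
[5] required=C[4]=6=6 vs D=6 ok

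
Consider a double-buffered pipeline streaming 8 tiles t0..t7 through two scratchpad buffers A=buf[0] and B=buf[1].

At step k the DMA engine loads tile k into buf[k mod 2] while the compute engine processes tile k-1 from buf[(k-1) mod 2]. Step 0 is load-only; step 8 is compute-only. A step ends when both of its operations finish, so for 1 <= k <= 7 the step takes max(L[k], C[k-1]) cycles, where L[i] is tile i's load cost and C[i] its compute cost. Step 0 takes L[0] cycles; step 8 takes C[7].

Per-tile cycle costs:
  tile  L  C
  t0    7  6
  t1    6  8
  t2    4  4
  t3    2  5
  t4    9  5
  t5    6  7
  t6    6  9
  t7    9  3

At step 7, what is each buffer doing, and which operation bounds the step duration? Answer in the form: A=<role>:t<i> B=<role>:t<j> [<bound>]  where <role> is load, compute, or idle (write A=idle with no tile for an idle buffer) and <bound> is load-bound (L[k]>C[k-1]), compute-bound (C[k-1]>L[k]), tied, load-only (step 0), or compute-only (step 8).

step 7: A=compute:t6 B=load:t7 [tied]

[0] DMA t0→A (7c) ∥ CU idle ⇒ 7c, clock 7
[1] DMA t1→B (6c) ∥ CU A:t0 (6c) ⇒ 6c, clock 13
[2] DMA t2→A (4c) ∥ CU B:t1 (8c) ⇒ 8c, clock 21
[3] DMA t3→B (2c) ∥ CU A:t2 (4c) ⇒ 4c, clock 25
[4] DMA t4→A (9c) ∥ CU B:t3 (5c) ⇒ 9c, clock 34
[5] DMA t5→B (6c) ∥ CU A:t4 (5c) ⇒ 6c, clock 40
[6] DMA t6→A (6c) ∥ CU B:t5 (7c) ⇒ 7c, clock 47
[7] DMA t7→B (9c) ∥ CU A:t6 (9c) ⇒ 9c, clock 56
[8] DMA idle ∥ CU B:t7 (3c) ⇒ 3c, clock 59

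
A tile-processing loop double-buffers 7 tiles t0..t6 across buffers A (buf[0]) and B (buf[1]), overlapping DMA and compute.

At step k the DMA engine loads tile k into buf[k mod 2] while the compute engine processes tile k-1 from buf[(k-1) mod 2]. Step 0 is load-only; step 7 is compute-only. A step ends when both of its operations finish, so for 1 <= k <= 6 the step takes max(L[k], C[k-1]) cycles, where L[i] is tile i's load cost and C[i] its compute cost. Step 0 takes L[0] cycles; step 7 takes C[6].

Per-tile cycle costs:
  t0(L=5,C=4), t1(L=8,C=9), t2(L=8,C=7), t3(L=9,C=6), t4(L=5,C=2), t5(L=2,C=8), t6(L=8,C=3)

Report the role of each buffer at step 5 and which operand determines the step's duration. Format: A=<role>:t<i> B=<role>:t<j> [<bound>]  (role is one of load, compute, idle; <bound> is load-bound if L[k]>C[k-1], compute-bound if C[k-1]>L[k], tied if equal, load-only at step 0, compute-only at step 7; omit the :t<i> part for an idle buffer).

  0. 5=5c; end=5; A:t0 B:-
  1. max(8,4)=8c; end=13; A:t0 B:t1
  2. max(8,9)=9c; end=22; A:t2 B:t1
  3. max(9,7)=9c; end=31; A:t2 B:t3
  4. max(5,6)=6c; end=37; A:t4 B:t3
  5. max(2,2)=2c; end=39; A:t4 B:t5
  6. max(8,8)=8c; end=47; A:t6 B:t5
  7. 3=3c; end=50; A:t6 B:t5

step 5: A=compute:t4 B=load:t5 [tied]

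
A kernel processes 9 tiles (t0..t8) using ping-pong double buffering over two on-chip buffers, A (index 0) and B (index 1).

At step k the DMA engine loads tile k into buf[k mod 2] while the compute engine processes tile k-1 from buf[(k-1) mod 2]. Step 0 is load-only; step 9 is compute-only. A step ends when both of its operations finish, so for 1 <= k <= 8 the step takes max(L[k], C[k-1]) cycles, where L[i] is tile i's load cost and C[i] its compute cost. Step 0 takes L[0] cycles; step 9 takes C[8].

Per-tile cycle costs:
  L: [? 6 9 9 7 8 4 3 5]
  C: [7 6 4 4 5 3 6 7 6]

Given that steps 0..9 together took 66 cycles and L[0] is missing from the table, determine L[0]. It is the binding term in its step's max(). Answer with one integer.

L[0] = 3

step 0 → dur = L[0]=? = L[0]  (unknown; binding)
step 1 → dur = max(L[1]=6, C[0]=7) = 7
step 2 → dur = max(L[2]=9, C[1]=6) = 9
step 3 → dur = max(L[3]=9, C[2]=4) = 9
step 4 → dur = max(L[4]=7, C[3]=4) = 7
step 5 → dur = max(L[5]=8, C[4]=5) = 8
step 6 → dur = max(L[6]=4, C[5]=3) = 4
step 7 → dur = max(L[7]=3, C[6]=6) = 6
step 8 → dur = max(L[8]=5, C[7]=7) = 7
step 9 → dur = C[8]=6 = 6
sum of known step durations = 63
dur[0] = total - known = 66 - 63 = 3
L[0] is the binding max in step 0, so L[0] = dur[0] = 3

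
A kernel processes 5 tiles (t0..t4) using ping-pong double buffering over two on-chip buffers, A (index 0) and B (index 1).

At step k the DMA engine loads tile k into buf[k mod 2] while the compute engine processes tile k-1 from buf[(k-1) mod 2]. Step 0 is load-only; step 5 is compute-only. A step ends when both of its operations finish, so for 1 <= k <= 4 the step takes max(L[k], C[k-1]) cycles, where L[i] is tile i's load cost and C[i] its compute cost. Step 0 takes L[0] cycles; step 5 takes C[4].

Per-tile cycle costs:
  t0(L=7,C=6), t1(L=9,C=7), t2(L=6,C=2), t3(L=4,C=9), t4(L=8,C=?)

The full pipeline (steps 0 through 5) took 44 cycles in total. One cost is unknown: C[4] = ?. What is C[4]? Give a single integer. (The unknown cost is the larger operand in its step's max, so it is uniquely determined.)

step 0 | dur = L[0]=7 = 7
step 1 | dur = max(L[1]=9, C[0]=6) = 9
step 2 | dur = max(L[2]=6, C[1]=7) = 7
step 3 | dur = max(L[3]=4, C[2]=2) = 4
step 4 | dur = max(L[4]=8, C[3]=9) = 9
step 5 | dur = C[4]=? = C[4]  (unknown; binding)
sum of known step durations = 36
dur[5] = total - known = 44 - 36 = 8
C[4] is the binding max in step 5, so C[4] = dur[5] = 8

C[4] = 8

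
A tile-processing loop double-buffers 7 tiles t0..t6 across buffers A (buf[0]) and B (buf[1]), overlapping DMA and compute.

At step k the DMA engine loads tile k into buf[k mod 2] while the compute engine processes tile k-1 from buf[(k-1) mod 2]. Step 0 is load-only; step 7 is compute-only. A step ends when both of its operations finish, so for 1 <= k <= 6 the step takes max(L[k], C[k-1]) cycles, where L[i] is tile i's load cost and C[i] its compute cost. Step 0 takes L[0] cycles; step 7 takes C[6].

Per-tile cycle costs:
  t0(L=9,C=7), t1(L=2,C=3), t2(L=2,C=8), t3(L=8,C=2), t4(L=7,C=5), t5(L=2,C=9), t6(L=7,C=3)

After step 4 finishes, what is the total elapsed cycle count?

end_cycle[4] = 34

  0. 9=9c; end=9; A:t0 B:-
  1. max(2,7)=7c; end=16; A:t0 B:t1
  2. max(2,3)=3c; end=19; A:t2 B:t1
  3. max(8,8)=8c; end=27; A:t2 B:t3
  4. max(7,2)=7c; end=34; A:t4 B:t3
  5. max(2,5)=5c; end=39; A:t4 B:t5
  6. max(7,9)=9c; end=48; A:t6 B:t5
  7. 3=3c; end=51; A:t6 B:t5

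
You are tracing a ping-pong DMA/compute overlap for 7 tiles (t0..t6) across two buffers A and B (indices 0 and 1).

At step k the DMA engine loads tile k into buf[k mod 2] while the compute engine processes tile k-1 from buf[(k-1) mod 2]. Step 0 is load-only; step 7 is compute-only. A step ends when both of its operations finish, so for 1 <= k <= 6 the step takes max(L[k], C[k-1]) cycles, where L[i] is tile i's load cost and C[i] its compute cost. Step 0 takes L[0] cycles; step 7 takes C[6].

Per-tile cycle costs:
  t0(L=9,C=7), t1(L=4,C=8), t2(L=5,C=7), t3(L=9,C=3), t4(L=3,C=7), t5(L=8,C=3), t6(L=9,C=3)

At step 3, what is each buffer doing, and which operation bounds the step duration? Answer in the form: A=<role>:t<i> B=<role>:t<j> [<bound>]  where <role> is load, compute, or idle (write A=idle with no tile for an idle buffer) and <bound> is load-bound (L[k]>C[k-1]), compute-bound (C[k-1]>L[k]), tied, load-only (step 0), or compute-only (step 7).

step 0: L[0]=9 → dur=9, Σ=9 | A=load:t0 B=idle [load-only]
step 1: L[1]=4 C[0]=7 → dur=7, Σ=16 | A=compute:t0 B=load:t1 [compute-bound]
step 2: L[2]=5 C[1]=8 → dur=8, Σ=24 | A=load:t2 B=compute:t1 [compute-bound]
step 3: L[3]=9 C[2]=7 → dur=9, Σ=33 | A=compute:t2 B=load:t3 [load-bound]
step 4: L[4]=3 C[3]=3 → dur=3, Σ=36 | A=load:t4 B=compute:t3 [tied]
step 5: L[5]=8 C[4]=7 → dur=8, Σ=44 | A=compute:t4 B=load:t5 [load-bound]
step 6: L[6]=9 C[5]=3 → dur=9, Σ=53 | A=load:t6 B=compute:t5 [load-bound]
step 7: C[6]=3 → dur=3, Σ=56 | A=compute:t6 B=idle [compute-only]

step 3: A=compute:t2 B=load:t3 [load-bound]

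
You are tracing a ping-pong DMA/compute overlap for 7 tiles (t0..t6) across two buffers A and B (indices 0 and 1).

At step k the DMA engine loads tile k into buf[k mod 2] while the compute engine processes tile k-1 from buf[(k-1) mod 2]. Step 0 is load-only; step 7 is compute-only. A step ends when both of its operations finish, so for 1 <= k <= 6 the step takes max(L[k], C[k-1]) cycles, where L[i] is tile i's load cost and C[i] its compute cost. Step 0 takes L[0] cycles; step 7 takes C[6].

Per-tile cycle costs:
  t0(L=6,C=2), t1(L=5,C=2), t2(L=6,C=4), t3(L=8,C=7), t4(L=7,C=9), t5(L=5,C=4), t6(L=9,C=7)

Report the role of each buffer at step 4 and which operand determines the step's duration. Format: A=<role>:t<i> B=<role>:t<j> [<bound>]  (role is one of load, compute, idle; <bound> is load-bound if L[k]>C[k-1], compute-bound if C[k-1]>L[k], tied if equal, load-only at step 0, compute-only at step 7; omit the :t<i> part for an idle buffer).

[0] DMA t0→A (6c) ∥ CU idle ⇒ 6c, clock 6
[1] DMA t1→B (5c) ∥ CU A:t0 (2c) ⇒ 5c, clock 11
[2] DMA t2→A (6c) ∥ CU B:t1 (2c) ⇒ 6c, clock 17
[3] DMA t3→B (8c) ∥ CU A:t2 (4c) ⇒ 8c, clock 25
[4] DMA t4→A (7c) ∥ CU B:t3 (7c) ⇒ 7c, clock 32
[5] DMA t5→B (5c) ∥ CU A:t4 (9c) ⇒ 9c, clock 41
[6] DMA t6→A (9c) ∥ CU B:t5 (4c) ⇒ 9c, clock 50
[7] DMA idle ∥ CU A:t6 (7c) ⇒ 7c, clock 57

step 4: A=load:t4 B=compute:t3 [tied]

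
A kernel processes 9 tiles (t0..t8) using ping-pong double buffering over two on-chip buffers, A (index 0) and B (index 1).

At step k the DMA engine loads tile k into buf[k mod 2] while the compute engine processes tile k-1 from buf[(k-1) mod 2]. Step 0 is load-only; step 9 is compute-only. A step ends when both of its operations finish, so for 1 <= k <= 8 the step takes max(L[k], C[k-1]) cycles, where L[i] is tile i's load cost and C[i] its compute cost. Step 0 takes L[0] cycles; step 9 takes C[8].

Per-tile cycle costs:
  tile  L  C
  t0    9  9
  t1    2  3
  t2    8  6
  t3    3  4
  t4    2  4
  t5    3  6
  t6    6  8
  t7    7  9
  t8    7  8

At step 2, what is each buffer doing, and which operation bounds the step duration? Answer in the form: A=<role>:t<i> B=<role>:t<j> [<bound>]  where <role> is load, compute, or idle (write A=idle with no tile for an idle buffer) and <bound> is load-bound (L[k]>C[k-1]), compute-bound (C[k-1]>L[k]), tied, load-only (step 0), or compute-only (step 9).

step 2: A=load:t2 B=compute:t1 [load-bound]

step 0: L[0]=9 → dur=9, Σ=9 | A=load:t0 B=idle [load-only]
step 1: L[1]=2 C[0]=9 → dur=9, Σ=18 | A=compute:t0 B=load:t1 [compute-bound]
step 2: L[2]=8 C[1]=3 → dur=8, Σ=26 | A=load:t2 B=compute:t1 [load-bound]
step 3: L[3]=3 C[2]=6 → dur=6, Σ=32 | A=compute:t2 B=load:t3 [compute-bound]
step 4: L[4]=2 C[3]=4 → dur=4, Σ=36 | A=load:t4 B=compute:t3 [compute-bound]
step 5: L[5]=3 C[4]=4 → dur=4, Σ=40 | A=compute:t4 B=load:t5 [compute-bound]
step 6: L[6]=6 C[5]=6 → dur=6, Σ=46 | A=load:t6 B=compute:t5 [tied]
step 7: L[7]=7 C[6]=8 → dur=8, Σ=54 | A=compute:t6 B=load:t7 [compute-bound]
step 8: L[8]=7 C[7]=9 → dur=9, Σ=63 | A=load:t8 B=compute:t7 [compute-bound]
step 9: C[8]=8 → dur=8, Σ=71 | A=compute:t8 B=idle [compute-only]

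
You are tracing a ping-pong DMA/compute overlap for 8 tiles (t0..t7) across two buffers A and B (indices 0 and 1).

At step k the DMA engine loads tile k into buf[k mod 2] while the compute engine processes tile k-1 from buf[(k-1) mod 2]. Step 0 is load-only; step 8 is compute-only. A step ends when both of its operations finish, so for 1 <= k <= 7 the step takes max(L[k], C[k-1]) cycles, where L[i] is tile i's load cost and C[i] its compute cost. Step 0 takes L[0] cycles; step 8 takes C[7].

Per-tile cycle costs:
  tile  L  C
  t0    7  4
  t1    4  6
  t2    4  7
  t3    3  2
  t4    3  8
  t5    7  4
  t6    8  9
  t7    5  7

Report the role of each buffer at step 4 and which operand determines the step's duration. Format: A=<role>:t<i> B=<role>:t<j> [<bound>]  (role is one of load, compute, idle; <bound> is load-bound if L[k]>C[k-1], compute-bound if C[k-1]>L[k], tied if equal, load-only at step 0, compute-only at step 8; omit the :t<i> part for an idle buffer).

  0. 7=7c; end=7; A:t0 B:-
  1. max(4,4)=4c; end=11; A:t0 B:t1
  2. max(4,6)=6c; end=17; A:t2 B:t1
  3. max(3,7)=7c; end=24; A:t2 B:t3
  4. max(3,2)=3c; end=27; A:t4 B:t3
  5. max(7,8)=8c; end=35; A:t4 B:t5
  6. max(8,4)=8c; end=43; A:t6 B:t5
  7. max(5,9)=9c; end=52; A:t6 B:t7
  8. 7=7c; end=59; A:t6 B:t7

step 4: A=load:t4 B=compute:t3 [load-bound]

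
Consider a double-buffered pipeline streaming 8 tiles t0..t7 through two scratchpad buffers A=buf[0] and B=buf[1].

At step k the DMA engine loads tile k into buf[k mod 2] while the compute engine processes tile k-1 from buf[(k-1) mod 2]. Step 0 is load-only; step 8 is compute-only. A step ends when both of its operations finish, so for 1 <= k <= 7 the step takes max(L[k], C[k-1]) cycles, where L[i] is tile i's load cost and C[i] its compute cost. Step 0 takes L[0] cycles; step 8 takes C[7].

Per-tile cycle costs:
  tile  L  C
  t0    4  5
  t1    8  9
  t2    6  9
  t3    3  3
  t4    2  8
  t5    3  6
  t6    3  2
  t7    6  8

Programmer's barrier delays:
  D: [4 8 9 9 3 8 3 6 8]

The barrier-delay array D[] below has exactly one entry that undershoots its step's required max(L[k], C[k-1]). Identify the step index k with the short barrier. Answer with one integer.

step 0: need L[0]=4 = 4; D[0]=4 ok
step 1: need max(L[1]=8,C[0]=5) = 8; D[1]=8 ok
step 2: need max(L[2]=6,C[1]=9) = 9; D[2]=9 ok
step 3: need max(L[3]=3,C[2]=9) = 9; D[3]=9 ok
step 4: need max(L[4]=2,C[3]=3) = 3; D[4]=3 ok
step 5: need max(L[5]=3,C[4]=8) = 8; D[5]=8 ok
step 6: need max(L[6]=3,C[5]=6) = 6; D[6]=3 SHORT
step 7: need max(L[7]=6,C[6]=2) = 6; D[7]=6 ok
step 8: need C[7]=8 = 8; D[8]=8 ok

hazard at step 6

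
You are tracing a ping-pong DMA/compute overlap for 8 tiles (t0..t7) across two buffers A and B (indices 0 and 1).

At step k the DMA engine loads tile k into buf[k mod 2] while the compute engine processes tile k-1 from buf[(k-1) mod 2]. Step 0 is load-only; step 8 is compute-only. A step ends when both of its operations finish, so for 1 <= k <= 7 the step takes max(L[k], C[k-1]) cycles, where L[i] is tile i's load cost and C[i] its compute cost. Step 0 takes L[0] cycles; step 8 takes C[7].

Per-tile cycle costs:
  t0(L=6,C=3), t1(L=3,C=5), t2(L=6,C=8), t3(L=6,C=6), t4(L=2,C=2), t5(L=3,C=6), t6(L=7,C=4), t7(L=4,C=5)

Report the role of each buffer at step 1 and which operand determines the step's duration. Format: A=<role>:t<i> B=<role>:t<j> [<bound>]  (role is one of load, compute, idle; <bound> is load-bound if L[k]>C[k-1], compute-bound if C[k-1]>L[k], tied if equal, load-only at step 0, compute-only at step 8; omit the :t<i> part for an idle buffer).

step 1: A=compute:t0 B=load:t1 [tied]

step 0: L[0]=6 → dur=6, Σ=6 | A=load:t0 B=idle [load-only]
step 1: L[1]=3 C[0]=3 → dur=3, Σ=9 | A=compute:t0 B=load:t1 [tied]
step 2: L[2]=6 C[1]=5 → dur=6, Σ=15 | A=load:t2 B=compute:t1 [load-bound]
step 3: L[3]=6 C[2]=8 → dur=8, Σ=23 | A=compute:t2 B=load:t3 [compute-bound]
step 4: L[4]=2 C[3]=6 → dur=6, Σ=29 | A=load:t4 B=compute:t3 [compute-bound]
step 5: L[5]=3 C[4]=2 → dur=3, Σ=32 | A=compute:t4 B=load:t5 [load-bound]
step 6: L[6]=7 C[5]=6 → dur=7, Σ=39 | A=load:t6 B=compute:t5 [load-bound]
step 7: L[7]=4 C[6]=4 → dur=4, Σ=43 | A=compute:t6 B=load:t7 [tied]
step 8: C[7]=5 → dur=5, Σ=48 | A=idle B=compute:t7 [compute-only]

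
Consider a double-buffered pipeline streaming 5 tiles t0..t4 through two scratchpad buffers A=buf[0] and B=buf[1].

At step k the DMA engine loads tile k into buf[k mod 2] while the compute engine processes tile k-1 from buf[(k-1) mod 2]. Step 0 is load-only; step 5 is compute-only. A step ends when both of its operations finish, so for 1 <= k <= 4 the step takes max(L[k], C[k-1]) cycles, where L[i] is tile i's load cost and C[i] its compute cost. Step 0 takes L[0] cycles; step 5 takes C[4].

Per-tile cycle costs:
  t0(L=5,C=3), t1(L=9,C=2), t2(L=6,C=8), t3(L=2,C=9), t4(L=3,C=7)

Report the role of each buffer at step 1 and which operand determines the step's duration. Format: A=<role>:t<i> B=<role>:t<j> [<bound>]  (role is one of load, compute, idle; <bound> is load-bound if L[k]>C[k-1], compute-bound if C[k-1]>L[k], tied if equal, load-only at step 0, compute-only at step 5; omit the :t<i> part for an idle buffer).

step 1: A=compute:t0 B=load:t1 [load-bound]

[0] DMA t0→A (5c) ∥ CU idle ⇒ 5c, clock 5
[1] DMA t1→B (9c) ∥ CU A:t0 (3c) ⇒ 9c, clock 14
[2] DMA t2→A (6c) ∥ CU B:t1 (2c) ⇒ 6c, clock 20
[3] DMA t3→B (2c) ∥ CU A:t2 (8c) ⇒ 8c, clock 28
[4] DMA t4→A (3c) ∥ CU B:t3 (9c) ⇒ 9c, clock 37
[5] DMA idle ∥ CU A:t4 (7c) ⇒ 7c, clock 44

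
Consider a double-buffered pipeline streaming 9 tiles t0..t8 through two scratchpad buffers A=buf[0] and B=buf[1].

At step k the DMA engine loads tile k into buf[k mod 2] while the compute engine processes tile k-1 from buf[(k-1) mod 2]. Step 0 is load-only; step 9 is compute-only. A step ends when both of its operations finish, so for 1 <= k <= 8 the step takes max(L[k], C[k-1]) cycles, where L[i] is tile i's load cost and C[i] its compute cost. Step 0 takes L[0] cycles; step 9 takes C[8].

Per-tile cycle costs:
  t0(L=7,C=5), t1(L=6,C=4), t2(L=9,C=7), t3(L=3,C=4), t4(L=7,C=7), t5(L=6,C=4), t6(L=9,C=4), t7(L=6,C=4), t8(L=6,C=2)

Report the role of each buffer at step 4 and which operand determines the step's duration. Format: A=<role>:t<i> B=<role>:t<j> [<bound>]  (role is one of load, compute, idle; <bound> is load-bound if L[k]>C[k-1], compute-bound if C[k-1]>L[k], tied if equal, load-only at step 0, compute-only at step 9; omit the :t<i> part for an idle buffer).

step 0: L[0]=7 → dur=7, Σ=7 | A=load:t0 B=idle [load-only]
step 1: L[1]=6 C[0]=5 → dur=6, Σ=13 | A=compute:t0 B=load:t1 [load-bound]
step 2: L[2]=9 C[1]=4 → dur=9, Σ=22 | A=load:t2 B=compute:t1 [load-bound]
step 3: L[3]=3 C[2]=7 → dur=7, Σ=29 | A=compute:t2 B=load:t3 [compute-bound]
step 4: L[4]=7 C[3]=4 → dur=7, Σ=36 | A=load:t4 B=compute:t3 [load-bound]
step 5: L[5]=6 C[4]=7 → dur=7, Σ=43 | A=compute:t4 B=load:t5 [compute-bound]
step 6: L[6]=9 C[5]=4 → dur=9, Σ=52 | A=load:t6 B=compute:t5 [load-bound]
step 7: L[7]=6 C[6]=4 → dur=6, Σ=58 | A=compute:t6 B=load:t7 [load-bound]
step 8: L[8]=6 C[7]=4 → dur=6, Σ=64 | A=load:t8 B=compute:t7 [load-bound]
step 9: C[8]=2 → dur=2, Σ=66 | A=compute:t8 B=idle [compute-only]

step 4: A=load:t4 B=compute:t3 [load-bound]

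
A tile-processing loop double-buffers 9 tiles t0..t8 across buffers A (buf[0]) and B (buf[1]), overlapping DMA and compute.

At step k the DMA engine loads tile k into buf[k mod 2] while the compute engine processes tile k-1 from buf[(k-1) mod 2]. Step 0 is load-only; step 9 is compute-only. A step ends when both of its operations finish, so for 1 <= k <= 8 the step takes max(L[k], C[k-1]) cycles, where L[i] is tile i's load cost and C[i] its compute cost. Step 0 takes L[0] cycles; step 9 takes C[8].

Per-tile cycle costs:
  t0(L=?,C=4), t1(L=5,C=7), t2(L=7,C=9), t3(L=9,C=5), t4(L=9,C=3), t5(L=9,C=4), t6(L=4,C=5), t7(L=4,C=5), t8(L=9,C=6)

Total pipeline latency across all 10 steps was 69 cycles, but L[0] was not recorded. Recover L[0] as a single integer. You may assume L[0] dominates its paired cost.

step 0 | dur = L[0]=? = L[0]  (unknown; binding)
step 1 | dur = max(L[1]=5, C[0]=4) = 5
step 2 | dur = max(L[2]=7, C[1]=7) = 7
step 3 | dur = max(L[3]=9, C[2]=9) = 9
step 4 | dur = max(L[4]=9, C[3]=5) = 9
step 5 | dur = max(L[5]=9, C[4]=3) = 9
step 6 | dur = max(L[6]=4, C[5]=4) = 4
step 7 | dur = max(L[7]=4, C[6]=5) = 5
step 8 | dur = max(L[8]=9, C[7]=5) = 9
step 9 | dur = C[8]=6 = 6
sum of known step durations = 63
dur[0] = total - known = 69 - 63 = 6
L[0] is the binding max in step 0, so L[0] = dur[0] = 6

L[0] = 6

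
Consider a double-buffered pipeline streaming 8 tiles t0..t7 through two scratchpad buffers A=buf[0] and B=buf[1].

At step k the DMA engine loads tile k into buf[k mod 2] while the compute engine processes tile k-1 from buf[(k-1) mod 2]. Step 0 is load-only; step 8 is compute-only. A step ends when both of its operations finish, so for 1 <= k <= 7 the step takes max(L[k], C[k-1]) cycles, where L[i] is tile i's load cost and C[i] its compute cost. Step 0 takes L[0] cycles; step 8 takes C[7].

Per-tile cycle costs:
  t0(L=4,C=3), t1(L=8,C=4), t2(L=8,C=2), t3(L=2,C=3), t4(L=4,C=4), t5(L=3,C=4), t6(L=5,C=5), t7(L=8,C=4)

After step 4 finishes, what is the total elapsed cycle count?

end_cycle[4] = 26

[0] DMA t0→A (4c) ∥ CU idle ⇒ 4c, clock 4
[1] DMA t1→B (8c) ∥ CU A:t0 (3c) ⇒ 8c, clock 12
[2] DMA t2→A (8c) ∥ CU B:t1 (4c) ⇒ 8c, clock 20
[3] DMA t3→B (2c) ∥ CU A:t2 (2c) ⇒ 2c, clock 22
[4] DMA t4→A (4c) ∥ CU B:t3 (3c) ⇒ 4c, clock 26
[5] DMA t5→B (3c) ∥ CU A:t4 (4c) ⇒ 4c, clock 30
[6] DMA t6→A (5c) ∥ CU B:t5 (4c) ⇒ 5c, clock 35
[7] DMA t7→B (8c) ∥ CU A:t6 (5c) ⇒ 8c, clock 43
[8] DMA idle ∥ CU B:t7 (4c) ⇒ 4c, clock 47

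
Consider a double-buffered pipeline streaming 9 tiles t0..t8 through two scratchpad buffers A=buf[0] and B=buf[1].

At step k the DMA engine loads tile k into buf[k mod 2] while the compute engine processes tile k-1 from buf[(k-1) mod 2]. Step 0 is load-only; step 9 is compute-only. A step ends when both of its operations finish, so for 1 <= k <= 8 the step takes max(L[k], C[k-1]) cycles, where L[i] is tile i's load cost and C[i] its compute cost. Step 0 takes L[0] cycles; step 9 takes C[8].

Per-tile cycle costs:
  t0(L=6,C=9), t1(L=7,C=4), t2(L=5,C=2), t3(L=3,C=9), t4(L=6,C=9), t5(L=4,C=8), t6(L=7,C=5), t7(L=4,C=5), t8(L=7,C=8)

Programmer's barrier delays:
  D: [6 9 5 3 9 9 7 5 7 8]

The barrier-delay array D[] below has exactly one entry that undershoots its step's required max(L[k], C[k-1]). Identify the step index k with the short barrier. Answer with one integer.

k=0 barrier L[0]=6→6c, D[0]=6 ok
k=1 barrier max(L[1]=7,C[0]=9)→9c, D[1]=9 ok
k=2 barrier max(L[2]=5,C[1]=4)→5c, D[2]=5 ok
k=3 barrier max(L[3]=3,C[2]=2)→3c, D[3]=3 ok
k=4 barrier max(L[4]=6,C[3]=9)→9c, D[4]=9 ok
k=5 barrier max(L[5]=4,C[4]=9)→9c, D[5]=9 ok
k=6 barrier max(L[6]=7,C[5]=8)→8c, D[6]=7 SHORT
k=7 barrier max(L[7]=4,C[6]=5)→5c, D[7]=5 ok
k=8 barrier max(L[8]=7,C[7]=5)→7c, D[8]=7 ok
k=9 barrier C[8]=8→8c, D[9]=8 ok

hazard at step 6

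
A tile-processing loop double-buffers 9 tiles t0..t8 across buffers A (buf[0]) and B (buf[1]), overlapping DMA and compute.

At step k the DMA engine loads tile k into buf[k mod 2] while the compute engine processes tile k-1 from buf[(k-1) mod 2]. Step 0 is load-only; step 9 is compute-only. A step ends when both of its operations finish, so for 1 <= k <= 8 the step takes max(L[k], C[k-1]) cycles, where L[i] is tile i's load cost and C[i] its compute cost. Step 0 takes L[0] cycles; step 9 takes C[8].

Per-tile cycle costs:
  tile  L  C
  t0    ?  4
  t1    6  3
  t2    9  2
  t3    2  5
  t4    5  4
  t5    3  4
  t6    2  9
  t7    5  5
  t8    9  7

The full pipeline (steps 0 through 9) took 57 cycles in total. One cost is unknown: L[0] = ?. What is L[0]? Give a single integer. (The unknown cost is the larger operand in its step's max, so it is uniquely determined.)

step 0: dur = L[0]=? = L[0]  (unknown; binding)
step 1: dur = max(L[1]=6, C[0]=4) = 6
step 2: dur = max(L[2]=9, C[1]=3) = 9
step 3: dur = max(L[3]=2, C[2]=2) = 2
step 4: dur = max(L[4]=5, C[3]=5) = 5
step 5: dur = max(L[5]=3, C[4]=4) = 4
step 6: dur = max(L[6]=2, C[5]=4) = 4
step 7: dur = max(L[7]=5, C[6]=9) = 9
step 8: dur = max(L[8]=9, C[7]=5) = 9
step 9: dur = C[8]=7 = 7
sum of known step durations = 55
dur[0] = total - known = 57 - 55 = 2
L[0] is the binding max in step 0, so L[0] = dur[0] = 2

L[0] = 2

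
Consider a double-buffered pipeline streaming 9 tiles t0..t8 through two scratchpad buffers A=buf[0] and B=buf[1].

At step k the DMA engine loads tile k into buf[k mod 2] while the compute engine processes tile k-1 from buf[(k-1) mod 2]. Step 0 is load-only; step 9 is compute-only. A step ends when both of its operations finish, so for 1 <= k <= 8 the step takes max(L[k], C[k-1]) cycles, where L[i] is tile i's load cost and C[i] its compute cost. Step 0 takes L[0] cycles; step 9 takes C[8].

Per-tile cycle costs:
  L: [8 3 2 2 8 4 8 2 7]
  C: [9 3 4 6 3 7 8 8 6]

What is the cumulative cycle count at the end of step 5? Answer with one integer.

end_cycle[5] = 36

[0] DMA t0→A (8c) ∥ CU idle ⇒ 8c, clock 8
[1] DMA t1→B (3c) ∥ CU A:t0 (9c) ⇒ 9c, clock 17
[2] DMA t2→A (2c) ∥ CU B:t1 (3c) ⇒ 3c, clock 20
[3] DMA t3→B (2c) ∥ CU A:t2 (4c) ⇒ 4c, clock 24
[4] DMA t4→A (8c) ∥ CU B:t3 (6c) ⇒ 8c, clock 32
[5] DMA t5→B (4c) ∥ CU A:t4 (3c) ⇒ 4c, clock 36
[6] DMA t6→A (8c) ∥ CU B:t5 (7c) ⇒ 8c, clock 44
[7] DMA t7→B (2c) ∥ CU A:t6 (8c) ⇒ 8c, clock 52
[8] DMA t8→A (7c) ∥ CU B:t7 (8c) ⇒ 8c, clock 60
[9] DMA idle ∥ CU A:t8 (6c) ⇒ 6c, clock 66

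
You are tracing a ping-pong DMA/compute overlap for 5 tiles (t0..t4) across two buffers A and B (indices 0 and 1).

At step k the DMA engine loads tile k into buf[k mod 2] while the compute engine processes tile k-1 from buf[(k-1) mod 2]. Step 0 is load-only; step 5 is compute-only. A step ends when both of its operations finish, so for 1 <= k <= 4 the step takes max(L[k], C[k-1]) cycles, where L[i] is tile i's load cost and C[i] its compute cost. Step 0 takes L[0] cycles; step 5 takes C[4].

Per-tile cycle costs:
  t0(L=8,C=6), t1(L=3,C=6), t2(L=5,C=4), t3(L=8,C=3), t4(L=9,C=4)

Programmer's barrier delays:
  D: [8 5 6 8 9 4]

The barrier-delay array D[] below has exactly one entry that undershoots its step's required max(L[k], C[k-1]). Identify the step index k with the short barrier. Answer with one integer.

hazard at step 1

[0] required=L[0]=8=8 vs D=8 ok
[1] required=max(L[1]=3,C[0]=6)=6 vs D=5 SHORT
[2] required=max(L[2]=5,C[1]=6)=6 vs D=6 ok
[3] required=max(L[3]=8,C[2]=4)=8 vs D=8 ok
[4] required=max(L[4]=9,C[3]=3)=9 vs D=9 ok
[5] required=C[4]=4=4 vs D=4 ok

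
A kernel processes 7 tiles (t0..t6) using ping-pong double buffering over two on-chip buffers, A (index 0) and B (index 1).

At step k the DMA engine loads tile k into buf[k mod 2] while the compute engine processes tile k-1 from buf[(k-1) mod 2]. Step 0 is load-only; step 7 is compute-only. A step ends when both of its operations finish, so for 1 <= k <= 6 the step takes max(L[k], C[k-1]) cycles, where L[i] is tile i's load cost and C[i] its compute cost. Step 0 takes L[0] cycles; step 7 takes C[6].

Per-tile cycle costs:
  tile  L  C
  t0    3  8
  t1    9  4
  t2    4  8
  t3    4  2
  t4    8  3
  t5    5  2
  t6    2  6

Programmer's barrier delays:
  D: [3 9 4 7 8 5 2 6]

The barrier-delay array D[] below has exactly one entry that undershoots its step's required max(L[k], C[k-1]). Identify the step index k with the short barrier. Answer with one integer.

[0] required=L[0]=3=3 vs D=3 ok
[1] required=max(L[1]=9,C[0]=8)=9 vs D=9 ok
[2] required=max(L[2]=4,C[1]=4)=4 vs D=4 ok
[3] required=max(L[3]=4,C[2]=8)=8 vs D=7 SHORT
[4] required=max(L[4]=8,C[3]=2)=8 vs D=8 ok
[5] required=max(L[5]=5,C[4]=3)=5 vs D=5 ok
[6] required=max(L[6]=2,C[5]=2)=2 vs D=2 ok
[7] required=C[6]=6=6 vs D=6 ok

hazard at step 3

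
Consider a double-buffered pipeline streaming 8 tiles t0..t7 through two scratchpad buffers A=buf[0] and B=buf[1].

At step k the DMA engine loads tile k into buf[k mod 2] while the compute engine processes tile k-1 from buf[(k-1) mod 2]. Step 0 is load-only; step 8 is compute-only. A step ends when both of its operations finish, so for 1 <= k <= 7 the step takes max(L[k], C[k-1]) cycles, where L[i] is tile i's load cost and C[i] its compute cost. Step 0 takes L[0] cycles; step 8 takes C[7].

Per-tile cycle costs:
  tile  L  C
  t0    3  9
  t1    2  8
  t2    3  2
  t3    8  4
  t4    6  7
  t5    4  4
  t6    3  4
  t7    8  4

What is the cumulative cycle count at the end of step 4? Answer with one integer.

step 0: L[0]=3 → dur=3, Σ=3 | A=load:t0 B=idle [load-only]
step 1: L[1]=2 C[0]=9 → dur=9, Σ=12 | A=compute:t0 B=load:t1 [compute-bound]
step 2: L[2]=3 C[1]=8 → dur=8, Σ=20 | A=load:t2 B=compute:t1 [compute-bound]
step 3: L[3]=8 C[2]=2 → dur=8, Σ=28 | A=compute:t2 B=load:t3 [load-bound]
step 4: L[4]=6 C[3]=4 → dur=6, Σ=34 | A=load:t4 B=compute:t3 [load-bound]
step 5: L[5]=4 C[4]=7 → dur=7, Σ=41 | A=compute:t4 B=load:t5 [compute-bound]
step 6: L[6]=3 C[5]=4 → dur=4, Σ=45 | A=load:t6 B=compute:t5 [compute-bound]
step 7: L[7]=8 C[6]=4 → dur=8, Σ=53 | A=compute:t6 B=load:t7 [load-bound]
step 8: C[7]=4 → dur=4, Σ=57 | A=idle B=compute:t7 [compute-only]

end_cycle[4] = 34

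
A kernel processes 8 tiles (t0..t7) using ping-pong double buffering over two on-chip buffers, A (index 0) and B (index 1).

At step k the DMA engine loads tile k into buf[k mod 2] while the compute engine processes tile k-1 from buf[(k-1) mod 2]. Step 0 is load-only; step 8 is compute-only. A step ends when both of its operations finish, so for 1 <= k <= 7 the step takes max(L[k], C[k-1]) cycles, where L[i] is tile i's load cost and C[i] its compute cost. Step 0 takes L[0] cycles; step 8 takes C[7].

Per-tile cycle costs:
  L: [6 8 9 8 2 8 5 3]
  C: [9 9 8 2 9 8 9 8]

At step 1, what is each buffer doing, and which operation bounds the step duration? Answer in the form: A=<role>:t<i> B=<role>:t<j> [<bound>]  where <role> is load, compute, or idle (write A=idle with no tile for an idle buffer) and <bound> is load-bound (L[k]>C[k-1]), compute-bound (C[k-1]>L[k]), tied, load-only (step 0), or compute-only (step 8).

step 1: A=compute:t0 B=load:t1 [compute-bound]

[0] DMA t0→A (6c) ∥ CU idle ⇒ 6c, clock 6
[1] DMA t1→B (8c) ∥ CU A:t0 (9c) ⇒ 9c, clock 15
[2] DMA t2→A (9c) ∥ CU B:t1 (9c) ⇒ 9c, clock 24
[3] DMA t3→B (8c) ∥ CU A:t2 (8c) ⇒ 8c, clock 32
[4] DMA t4→A (2c) ∥ CU B:t3 (2c) ⇒ 2c, clock 34
[5] DMA t5→B (8c) ∥ CU A:t4 (9c) ⇒ 9c, clock 43
[6] DMA t6→A (5c) ∥ CU B:t5 (8c) ⇒ 8c, clock 51
[7] DMA t7→B (3c) ∥ CU A:t6 (9c) ⇒ 9c, clock 60
[8] DMA idle ∥ CU B:t7 (8c) ⇒ 8c, clock 68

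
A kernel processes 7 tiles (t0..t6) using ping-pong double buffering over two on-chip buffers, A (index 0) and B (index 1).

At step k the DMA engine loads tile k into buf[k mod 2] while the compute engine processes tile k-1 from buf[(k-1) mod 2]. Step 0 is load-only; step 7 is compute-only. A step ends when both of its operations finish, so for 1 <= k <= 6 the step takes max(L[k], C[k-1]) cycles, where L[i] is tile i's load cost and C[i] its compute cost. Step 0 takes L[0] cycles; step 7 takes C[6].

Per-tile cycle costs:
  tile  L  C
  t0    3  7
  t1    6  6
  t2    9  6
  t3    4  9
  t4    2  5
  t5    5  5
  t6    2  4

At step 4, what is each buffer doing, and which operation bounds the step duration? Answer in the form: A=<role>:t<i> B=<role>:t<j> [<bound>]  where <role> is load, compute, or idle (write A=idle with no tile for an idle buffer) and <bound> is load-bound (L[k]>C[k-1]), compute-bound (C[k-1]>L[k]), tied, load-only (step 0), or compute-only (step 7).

  0. 3=3c; end=3; A:t0 B:-
  1. max(6,7)=7c; end=10; A:t0 B:t1
  2. max(9,6)=9c; end=19; A:t2 B:t1
  3. max(4,6)=6c; end=25; A:t2 B:t3
  4. max(2,9)=9c; end=34; A:t4 B:t3
  5. max(5,5)=5c; end=39; A:t4 B:t5
  6. max(2,5)=5c; end=44; A:t6 B:t5
  7. 4=4c; end=48; A:t6 B:t5

step 4: A=load:t4 B=compute:t3 [compute-bound]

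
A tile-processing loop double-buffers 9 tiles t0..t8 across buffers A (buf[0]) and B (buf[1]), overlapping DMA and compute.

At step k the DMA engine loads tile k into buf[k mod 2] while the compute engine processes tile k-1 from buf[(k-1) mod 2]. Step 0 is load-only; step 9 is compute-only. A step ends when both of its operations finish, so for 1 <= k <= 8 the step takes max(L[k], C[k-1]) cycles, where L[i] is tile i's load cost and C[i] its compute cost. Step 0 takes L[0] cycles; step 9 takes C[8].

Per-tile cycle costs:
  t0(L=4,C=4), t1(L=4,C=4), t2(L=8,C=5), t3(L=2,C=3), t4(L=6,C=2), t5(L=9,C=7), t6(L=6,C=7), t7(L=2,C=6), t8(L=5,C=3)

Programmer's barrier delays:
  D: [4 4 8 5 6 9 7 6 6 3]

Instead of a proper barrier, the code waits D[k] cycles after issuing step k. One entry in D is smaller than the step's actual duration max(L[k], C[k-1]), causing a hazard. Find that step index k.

[0] required=L[0]=4=4 vs D=4 ok
[1] required=max(L[1]=4,C[0]=4)=4 vs D=4 ok
[2] required=max(L[2]=8,C[1]=4)=8 vs D=8 ok
[3] required=max(L[3]=2,C[2]=5)=5 vs D=5 ok
[4] required=max(L[4]=6,C[3]=3)=6 vs D=6 ok
[5] required=max(L[5]=9,C[4]=2)=9 vs D=9 ok
[6] required=max(L[6]=6,C[5]=7)=7 vs D=7 ok
[7] required=max(L[7]=2,C[6]=7)=7 vs D=6 SHORT
[8] required=max(L[8]=5,C[7]=6)=6 vs D=6 ok
[9] required=C[8]=3=3 vs D=3 ok

hazard at step 7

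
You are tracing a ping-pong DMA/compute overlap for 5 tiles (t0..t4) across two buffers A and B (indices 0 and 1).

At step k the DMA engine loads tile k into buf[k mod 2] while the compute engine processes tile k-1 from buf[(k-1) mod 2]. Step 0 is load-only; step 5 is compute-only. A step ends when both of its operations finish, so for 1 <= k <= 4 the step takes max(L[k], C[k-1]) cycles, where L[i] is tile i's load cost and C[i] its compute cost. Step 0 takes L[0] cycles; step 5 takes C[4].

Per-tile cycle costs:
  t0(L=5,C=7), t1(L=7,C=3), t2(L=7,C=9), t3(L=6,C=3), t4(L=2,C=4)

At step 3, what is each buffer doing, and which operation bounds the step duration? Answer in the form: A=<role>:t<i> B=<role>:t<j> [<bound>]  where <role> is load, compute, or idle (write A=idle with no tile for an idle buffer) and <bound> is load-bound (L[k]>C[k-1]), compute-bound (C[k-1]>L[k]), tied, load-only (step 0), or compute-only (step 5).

step 3: A=compute:t2 B=load:t3 [compute-bound]

  0. 5=5c; end=5; A:t0 B:-
  1. max(7,7)=7c; end=12; A:t0 B:t1
  2. max(7,3)=7c; end=19; A:t2 B:t1
  3. max(6,9)=9c; end=28; A:t2 B:t3
  4. max(2,3)=3c; end=31; A:t4 B:t3
  5. 4=4c; end=35; A:t4 B:t3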